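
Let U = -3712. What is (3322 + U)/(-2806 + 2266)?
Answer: 13/18 ≈ 0.72222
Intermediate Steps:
(3322 + U)/(-2806 + 2266) = (3322 - 3712)/(-2806 + 2266) = -390/(-540) = -390*(-1/540) = 13/18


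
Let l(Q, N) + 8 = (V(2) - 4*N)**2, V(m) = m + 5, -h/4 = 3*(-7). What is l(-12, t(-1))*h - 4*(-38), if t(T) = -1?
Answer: 9644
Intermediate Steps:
h = 84 (h = -12*(-7) = -4*(-21) = 84)
V(m) = 5 + m
l(Q, N) = -8 + (7 - 4*N)**2 (l(Q, N) = -8 + ((5 + 2) - 4*N)**2 = -8 + (7 - 4*N)**2)
l(-12, t(-1))*h - 4*(-38) = (-8 + (-7 + 4*(-1))**2)*84 - 4*(-38) = (-8 + (-7 - 4)**2)*84 + 152 = (-8 + (-11)**2)*84 + 152 = (-8 + 121)*84 + 152 = 113*84 + 152 = 9492 + 152 = 9644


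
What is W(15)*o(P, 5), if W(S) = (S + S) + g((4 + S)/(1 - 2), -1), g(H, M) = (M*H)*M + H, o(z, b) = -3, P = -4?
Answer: 24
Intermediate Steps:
g(H, M) = H + H*M² (g(H, M) = (H*M)*M + H = H*M² + H = H + H*M²)
W(S) = -8 (W(S) = (S + S) + ((4 + S)/(1 - 2))*(1 + (-1)²) = 2*S + ((4 + S)/(-1))*(1 + 1) = 2*S + ((4 + S)*(-1))*2 = 2*S + (-4 - S)*2 = 2*S + (-8 - 2*S) = -8)
W(15)*o(P, 5) = -8*(-3) = 24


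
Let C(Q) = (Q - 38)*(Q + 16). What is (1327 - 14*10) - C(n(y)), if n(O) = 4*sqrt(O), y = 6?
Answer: 1699 + 88*sqrt(6) ≈ 1914.6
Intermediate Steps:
C(Q) = (-38 + Q)*(16 + Q)
(1327 - 14*10) - C(n(y)) = (1327 - 14*10) - (-608 + (4*sqrt(6))**2 - 88*sqrt(6)) = (1327 - 1*140) - (-608 + 96 - 88*sqrt(6)) = (1327 - 140) - (-512 - 88*sqrt(6)) = 1187 + (512 + 88*sqrt(6)) = 1699 + 88*sqrt(6)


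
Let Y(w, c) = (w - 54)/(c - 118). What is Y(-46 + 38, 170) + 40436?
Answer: 1051305/26 ≈ 40435.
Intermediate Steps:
Y(w, c) = (-54 + w)/(-118 + c)
Y(-46 + 38, 170) + 40436 = (-54 + (-46 + 38))/(-118 + 170) + 40436 = (-54 - 8)/52 + 40436 = (1/52)*(-62) + 40436 = -31/26 + 40436 = 1051305/26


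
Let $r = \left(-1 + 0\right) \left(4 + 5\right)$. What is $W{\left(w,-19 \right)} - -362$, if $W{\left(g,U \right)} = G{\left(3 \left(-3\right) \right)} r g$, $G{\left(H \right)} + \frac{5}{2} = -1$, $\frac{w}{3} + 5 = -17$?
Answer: $-1717$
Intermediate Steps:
$w = -66$ ($w = -15 + 3 \left(-17\right) = -15 - 51 = -66$)
$G{\left(H \right)} = - \frac{7}{2}$ ($G{\left(H \right)} = - \frac{5}{2} - 1 = - \frac{7}{2}$)
$r = -9$ ($r = \left(-1\right) 9 = -9$)
$W{\left(g,U \right)} = \frac{63 g}{2}$ ($W{\left(g,U \right)} = \left(- \frac{7}{2}\right) \left(-9\right) g = \frac{63 g}{2}$)
$W{\left(w,-19 \right)} - -362 = \frac{63}{2} \left(-66\right) - -362 = -2079 + 362 = -1717$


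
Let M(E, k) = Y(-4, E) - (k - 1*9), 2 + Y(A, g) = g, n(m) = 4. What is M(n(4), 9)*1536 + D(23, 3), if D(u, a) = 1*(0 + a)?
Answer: 3075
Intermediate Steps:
D(u, a) = a (D(u, a) = 1*a = a)
Y(A, g) = -2 + g
M(E, k) = 7 + E - k (M(E, k) = (-2 + E) - (k - 1*9) = (-2 + E) - (k - 9) = (-2 + E) - (-9 + k) = (-2 + E) + (9 - k) = 7 + E - k)
M(n(4), 9)*1536 + D(23, 3) = (7 + 4 - 1*9)*1536 + 3 = (7 + 4 - 9)*1536 + 3 = 2*1536 + 3 = 3072 + 3 = 3075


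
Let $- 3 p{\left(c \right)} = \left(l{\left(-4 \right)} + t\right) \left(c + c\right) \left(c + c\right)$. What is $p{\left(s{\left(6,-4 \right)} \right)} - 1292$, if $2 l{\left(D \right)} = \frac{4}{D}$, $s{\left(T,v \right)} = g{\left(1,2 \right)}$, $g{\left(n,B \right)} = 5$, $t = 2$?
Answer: $-1342$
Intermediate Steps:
$s{\left(T,v \right)} = 5$
$l{\left(D \right)} = \frac{2}{D}$ ($l{\left(D \right)} = \frac{4 \frac{1}{D}}{2} = \frac{2}{D}$)
$p{\left(c \right)} = - 2 c^{2}$ ($p{\left(c \right)} = - \frac{\left(\frac{2}{-4} + 2\right) \left(c + c\right) \left(c + c\right)}{3} = - \frac{\left(2 \left(- \frac{1}{4}\right) + 2\right) 2 c 2 c}{3} = - \frac{\left(- \frac{1}{2} + 2\right) 4 c^{2}}{3} = - \frac{\frac{3}{2} \cdot 4 c^{2}}{3} = - \frac{6 c^{2}}{3} = - 2 c^{2}$)
$p{\left(s{\left(6,-4 \right)} \right)} - 1292 = - 2 \cdot 5^{2} - 1292 = \left(-2\right) 25 - 1292 = -50 - 1292 = -1342$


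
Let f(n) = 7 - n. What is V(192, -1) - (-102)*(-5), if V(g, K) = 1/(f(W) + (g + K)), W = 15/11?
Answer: -1103119/2163 ≈ -510.00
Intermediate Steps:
W = 15/11 (W = 15*(1/11) = 15/11 ≈ 1.3636)
V(g, K) = 1/(62/11 + K + g) (V(g, K) = 1/((7 - 1*15/11) + (g + K)) = 1/((7 - 15/11) + (K + g)) = 1/(62/11 + (K + g)) = 1/(62/11 + K + g))
V(192, -1) - (-102)*(-5) = 11/(62 + 11*(-1) + 11*192) - (-102)*(-5) = 11/(62 - 11 + 2112) - 1*510 = 11/2163 - 510 = -1103119/2163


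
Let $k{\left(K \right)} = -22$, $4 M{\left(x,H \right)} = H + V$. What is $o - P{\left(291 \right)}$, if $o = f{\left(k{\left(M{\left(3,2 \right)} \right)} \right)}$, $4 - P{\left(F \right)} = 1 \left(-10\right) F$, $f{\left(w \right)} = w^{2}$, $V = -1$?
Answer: $-2430$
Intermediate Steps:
$M{\left(x,H \right)} = - \frac{1}{4} + \frac{H}{4}$ ($M{\left(x,H \right)} = \frac{H - 1}{4} = \frac{-1 + H}{4} = - \frac{1}{4} + \frac{H}{4}$)
$P{\left(F \right)} = 4 + 10 F$ ($P{\left(F \right)} = 4 - 1 \left(-10\right) F = 4 - - 10 F = 4 + 10 F$)
$o = 484$ ($o = \left(-22\right)^{2} = 484$)
$o - P{\left(291 \right)} = 484 - \left(4 + 10 \cdot 291\right) = 484 - \left(4 + 2910\right) = 484 - 2914 = -2430$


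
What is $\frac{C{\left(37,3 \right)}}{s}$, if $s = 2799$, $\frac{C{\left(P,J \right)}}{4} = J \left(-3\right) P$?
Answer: $- \frac{148}{311} \approx -0.47588$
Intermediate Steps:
$C{\left(P,J \right)} = - 12 J P$ ($C{\left(P,J \right)} = 4 J \left(-3\right) P = 4 - 3 J P = 4 \left(- 3 J P\right) = - 12 J P$)
$\frac{C{\left(37,3 \right)}}{s} = \frac{\left(-12\right) 3 \cdot 37}{2799} = \left(-1332\right) \frac{1}{2799} = - \frac{148}{311}$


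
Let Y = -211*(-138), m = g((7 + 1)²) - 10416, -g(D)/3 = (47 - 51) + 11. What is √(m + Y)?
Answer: √18681 ≈ 136.68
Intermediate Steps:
g(D) = -21 (g(D) = -3*((47 - 51) + 11) = -3*(-4 + 11) = -3*7 = -21)
m = -10437 (m = -21 - 10416 = -10437)
Y = 29118
√(m + Y) = √(-10437 + 29118) = √18681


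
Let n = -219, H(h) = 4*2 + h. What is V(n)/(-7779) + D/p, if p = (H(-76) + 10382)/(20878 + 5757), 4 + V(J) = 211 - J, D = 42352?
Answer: 1462510284386/13372101 ≈ 1.0937e+5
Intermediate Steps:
H(h) = 8 + h
V(J) = 207 - J (V(J) = -4 + (211 - J) = 207 - J)
p = 10314/26635 (p = ((8 - 76) + 10382)/(20878 + 5757) = (-68 + 10382)/26635 = 10314*(1/26635) = 10314/26635 ≈ 0.38723)
V(n)/(-7779) + D/p = (207 - 1*(-219))/(-7779) + 42352/(10314/26635) = (207 + 219)*(-1/7779) + 42352*(26635/10314) = 426*(-1/7779) + 564022760/5157 = -142/2593 + 564022760/5157 = 1462510284386/13372101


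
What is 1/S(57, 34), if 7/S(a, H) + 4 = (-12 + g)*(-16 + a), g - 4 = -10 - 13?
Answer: -1275/7 ≈ -182.14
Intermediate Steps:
g = -19 (g = 4 + (-10 - 13) = 4 - 23 = -19)
S(a, H) = 7/(492 - 31*a) (S(a, H) = 7/(-4 + (-12 - 19)*(-16 + a)) = 7/(-4 - 31*(-16 + a)) = 7/(-4 + (496 - 31*a)) = 7/(492 - 31*a))
1/S(57, 34) = 1/(7/(492 - 31*57)) = 1/(7/(492 - 1767)) = 1/(7/(-1275)) = 1/(7*(-1/1275)) = 1/(-7/1275) = -1275/7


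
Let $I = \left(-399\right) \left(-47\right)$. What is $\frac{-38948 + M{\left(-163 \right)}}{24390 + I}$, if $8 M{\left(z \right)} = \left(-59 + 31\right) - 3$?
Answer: $- \frac{311615}{345144} \approx -0.90285$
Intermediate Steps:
$M{\left(z \right)} = - \frac{31}{8}$ ($M{\left(z \right)} = \frac{\left(-59 + 31\right) - 3}{8} = \frac{-28 - 3}{8} = \frac{1}{8} \left(-31\right) = - \frac{31}{8}$)
$I = 18753$
$\frac{-38948 + M{\left(-163 \right)}}{24390 + I} = \frac{-38948 - \frac{31}{8}}{24390 + 18753} = - \frac{311615}{8 \cdot 43143} = \left(- \frac{311615}{8}\right) \frac{1}{43143} = - \frac{311615}{345144}$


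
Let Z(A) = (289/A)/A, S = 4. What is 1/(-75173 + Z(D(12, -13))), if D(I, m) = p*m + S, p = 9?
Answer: -12769/959883748 ≈ -1.3303e-5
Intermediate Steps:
D(I, m) = 4 + 9*m (D(I, m) = 9*m + 4 = 4 + 9*m)
Z(A) = 289/A**2
1/(-75173 + Z(D(12, -13))) = 1/(-75173 + 289/(4 + 9*(-13))**2) = 1/(-75173 + 289/(4 - 117)**2) = 1/(-75173 + 289/(-113)**2) = 1/(-75173 + 289*(1/12769)) = 1/(-75173 + 289/12769) = 1/(-959883748/12769) = -12769/959883748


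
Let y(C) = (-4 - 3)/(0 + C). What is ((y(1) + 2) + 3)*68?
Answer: -136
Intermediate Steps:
y(C) = -7/C
((y(1) + 2) + 3)*68 = ((-7/1 + 2) + 3)*68 = ((-7*1 + 2) + 3)*68 = ((-7 + 2) + 3)*68 = (-5 + 3)*68 = -2*68 = -136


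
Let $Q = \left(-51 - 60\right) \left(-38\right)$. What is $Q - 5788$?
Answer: $-1570$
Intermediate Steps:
$Q = 4218$ ($Q = \left(-51 - 60\right) \left(-38\right) = \left(-111\right) \left(-38\right) = 4218$)
$Q - 5788 = 4218 - 5788 = -1570$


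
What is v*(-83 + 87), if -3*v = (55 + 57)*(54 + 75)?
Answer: -19264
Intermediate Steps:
v = -4816 (v = -(55 + 57)*(54 + 75)/3 = -112*129/3 = -1/3*14448 = -4816)
v*(-83 + 87) = -4816*(-83 + 87) = -4816*4 = -19264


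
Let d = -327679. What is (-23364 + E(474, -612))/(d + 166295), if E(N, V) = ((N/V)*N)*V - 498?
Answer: -100407/80692 ≈ -1.2443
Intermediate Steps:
E(N, V) = -498 + N² (E(N, V) = (N²/V)*V - 498 = N² - 498 = -498 + N²)
(-23364 + E(474, -612))/(d + 166295) = (-23364 + (-498 + 474²))/(-327679 + 166295) = (-23364 + (-498 + 224676))/(-161384) = (-23364 + 224178)*(-1/161384) = 200814*(-1/161384) = -100407/80692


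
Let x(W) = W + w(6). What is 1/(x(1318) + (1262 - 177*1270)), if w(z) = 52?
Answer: -1/222158 ≈ -4.5013e-6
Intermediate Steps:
x(W) = 52 + W (x(W) = W + 52 = 52 + W)
1/(x(1318) + (1262 - 177*1270)) = 1/((52 + 1318) + (1262 - 177*1270)) = 1/(1370 + (1262 - 224790)) = 1/(1370 - 223528) = 1/(-222158) = -1/222158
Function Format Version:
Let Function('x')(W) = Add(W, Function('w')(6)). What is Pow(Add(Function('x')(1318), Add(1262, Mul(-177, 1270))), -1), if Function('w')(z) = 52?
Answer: Rational(-1, 222158) ≈ -4.5013e-6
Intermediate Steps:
Function('x')(W) = Add(52, W) (Function('x')(W) = Add(W, 52) = Add(52, W))
Pow(Add(Function('x')(1318), Add(1262, Mul(-177, 1270))), -1) = Pow(Add(Add(52, 1318), Add(1262, Mul(-177, 1270))), -1) = Pow(Add(1370, Add(1262, -224790)), -1) = Pow(Add(1370, -223528), -1) = Pow(-222158, -1) = Rational(-1, 222158)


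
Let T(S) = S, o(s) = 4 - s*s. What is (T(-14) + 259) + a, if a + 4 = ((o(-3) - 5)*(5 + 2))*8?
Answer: -319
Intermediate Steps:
o(s) = 4 - s**2
a = -564 (a = -4 + (((4 - 1*(-3)**2) - 5)*(5 + 2))*8 = -4 + (((4 - 1*9) - 5)*7)*8 = -4 + (((4 - 9) - 5)*7)*8 = -4 + ((-5 - 5)*7)*8 = -4 - 10*7*8 = -4 - 70*8 = -4 - 560 = -564)
(T(-14) + 259) + a = (-14 + 259) - 564 = 245 - 564 = -319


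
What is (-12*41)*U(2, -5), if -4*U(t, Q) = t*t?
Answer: 492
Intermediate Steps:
U(t, Q) = -t²/4 (U(t, Q) = -t*t/4 = -t²/4)
(-12*41)*U(2, -5) = (-12*41)*(-¼*2²) = -(-123)*4 = -492*(-1) = 492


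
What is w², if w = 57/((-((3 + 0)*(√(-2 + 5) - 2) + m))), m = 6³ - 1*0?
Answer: 361/(70 + √3)² ≈ 0.070159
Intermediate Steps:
m = 216 (m = 216 + 0 = 216)
w = 57/(-210 - 3*√3) (w = 57/((-((3 + 0)*(√(-2 + 5) - 2) + 216))) = 57/((-(3*(√3 - 2) + 216))) = 57/((-(3*(-2 + √3) + 216))) = 57/((-((-6 + 3*√3) + 216))) = 57/((-(210 + 3*√3))) = 57/(-210 - 3*√3) ≈ -0.26487)
w² = (-1330/4897 + 19*√3/4897)²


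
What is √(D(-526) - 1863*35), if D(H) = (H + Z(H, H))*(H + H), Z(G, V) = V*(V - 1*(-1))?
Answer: I*√290021653 ≈ 17030.0*I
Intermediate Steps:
Z(G, V) = V*(1 + V) (Z(G, V) = V*(V + 1) = V*(1 + V))
D(H) = 2*H*(H + H*(1 + H)) (D(H) = (H + H*(1 + H))*(H + H) = (H + H*(1 + H))*(2*H) = 2*H*(H + H*(1 + H)))
√(D(-526) - 1863*35) = √(2*(-526)²*(2 - 526) - 1863*35) = √(2*276676*(-524) - 65205) = √(-289956448 - 65205) = √(-290021653) = I*√290021653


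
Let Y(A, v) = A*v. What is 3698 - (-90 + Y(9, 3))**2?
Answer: -271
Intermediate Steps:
3698 - (-90 + Y(9, 3))**2 = 3698 - (-90 + 9*3)**2 = 3698 - (-90 + 27)**2 = 3698 - 1*(-63)**2 = 3698 - 1*3969 = 3698 - 3969 = -271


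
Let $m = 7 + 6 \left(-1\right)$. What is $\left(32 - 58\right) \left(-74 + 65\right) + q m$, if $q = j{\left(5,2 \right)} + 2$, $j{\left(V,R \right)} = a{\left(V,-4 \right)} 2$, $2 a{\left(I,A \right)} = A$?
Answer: $232$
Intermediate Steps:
$a{\left(I,A \right)} = \frac{A}{2}$
$j{\left(V,R \right)} = -4$ ($j{\left(V,R \right)} = \frac{1}{2} \left(-4\right) 2 = \left(-2\right) 2 = -4$)
$m = 1$ ($m = 7 - 6 = 1$)
$q = -2$ ($q = -4 + 2 = -2$)
$\left(32 - 58\right) \left(-74 + 65\right) + q m = \left(32 - 58\right) \left(-74 + 65\right) - 2 = \left(-26\right) \left(-9\right) - 2 = 234 - 2 = 232$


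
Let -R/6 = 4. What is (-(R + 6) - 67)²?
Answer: 2401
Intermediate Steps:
R = -24 (R = -6*4 = -24)
(-(R + 6) - 67)² = (-(-24 + 6) - 67)² = (-1*(-18) - 67)² = (18 - 67)² = (-49)² = 2401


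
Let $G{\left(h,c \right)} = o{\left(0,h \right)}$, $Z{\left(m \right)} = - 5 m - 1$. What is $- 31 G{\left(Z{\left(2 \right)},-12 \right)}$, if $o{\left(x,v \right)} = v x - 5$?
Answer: $155$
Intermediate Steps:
$Z{\left(m \right)} = -1 - 5 m$
$o{\left(x,v \right)} = -5 + v x$
$G{\left(h,c \right)} = -5$ ($G{\left(h,c \right)} = -5 + h 0 = -5 + 0 = -5$)
$- 31 G{\left(Z{\left(2 \right)},-12 \right)} = \left(-31\right) \left(-5\right) = 155$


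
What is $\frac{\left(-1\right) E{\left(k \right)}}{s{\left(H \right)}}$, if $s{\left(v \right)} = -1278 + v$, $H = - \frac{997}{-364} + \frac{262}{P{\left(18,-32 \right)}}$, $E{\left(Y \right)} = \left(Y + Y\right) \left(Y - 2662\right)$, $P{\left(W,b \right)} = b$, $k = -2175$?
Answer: $\frac{30635623200}{1868701} \approx 16394.0$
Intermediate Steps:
$E{\left(Y \right)} = 2 Y \left(-2662 + Y\right)$
$H = - \frac{7933}{1456}$ ($H = - \frac{997}{-364} + \frac{262}{-32} = \left(-997\right) \left(- \frac{1}{364}\right) + 262 \left(- \frac{1}{32}\right) = \frac{997}{364} - \frac{131}{16} = - \frac{7933}{1456} \approx -5.4485$)
$\frac{\left(-1\right) E{\left(k \right)}}{s{\left(H \right)}} = \frac{\left(-1\right) 2 \left(-2175\right) \left(-2662 - 2175\right)}{-1278 - \frac{7933}{1456}} = \frac{\left(-1\right) 2 \left(-2175\right) \left(-4837\right)}{- \frac{1868701}{1456}} = \left(-1\right) 21040950 \left(- \frac{1456}{1868701}\right) = \left(-21040950\right) \left(- \frac{1456}{1868701}\right) = \frac{30635623200}{1868701}$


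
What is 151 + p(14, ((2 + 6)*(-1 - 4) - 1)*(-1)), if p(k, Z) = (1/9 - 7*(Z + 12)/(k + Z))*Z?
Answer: -59899/495 ≈ -121.01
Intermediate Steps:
p(k, Z) = Z*(1/9 - 7*(12 + Z)/(Z + k)) (p(k, Z) = (1*(1/9) - 7*(12 + Z)/(Z + k))*Z = (1/9 - 7*(12 + Z)/(Z + k))*Z = Z*(1/9 - 7*(12 + Z)/(Z + k)))
151 + p(14, ((2 + 6)*(-1 - 4) - 1)*(-1)) = 151 + (((2 + 6)*(-1 - 4) - 1)*(-1))*(-756 + 14 - 62*((2 + 6)*(-1 - 4) - 1)*(-1))/(9*(((2 + 6)*(-1 - 4) - 1)*(-1) + 14)) = 151 + ((8*(-5) - 1)*(-1))*(-756 + 14 - 62*(8*(-5) - 1)*(-1))/(9*((8*(-5) - 1)*(-1) + 14)) = 151 + ((-40 - 1)*(-1))*(-756 + 14 - 62*(-40 - 1)*(-1))/(9*((-40 - 1)*(-1) + 14)) = 151 + (-41*(-1))*(-756 + 14 - (-2542)*(-1))/(9*(-41*(-1) + 14)) = 151 + (1/9)*41*(-756 + 14 - 62*41)/(41 + 14) = 151 + (1/9)*41*(-756 + 14 - 2542)/55 = 151 + (1/9)*41*(1/55)*(-3284) = 151 - 134644/495 = -59899/495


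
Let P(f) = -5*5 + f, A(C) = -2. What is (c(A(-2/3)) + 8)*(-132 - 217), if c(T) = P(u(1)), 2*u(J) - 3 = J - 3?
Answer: 11517/2 ≈ 5758.5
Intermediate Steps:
u(J) = J/2 (u(J) = 3/2 + (J - 3)/2 = 3/2 + (-3 + J)/2 = 3/2 + (-3/2 + J/2) = J/2)
P(f) = -25 + f
c(T) = -49/2 (c(T) = -25 + (½)*1 = -25 + ½ = -49/2)
(c(A(-2/3)) + 8)*(-132 - 217) = (-49/2 + 8)*(-132 - 217) = -33/2*(-349) = 11517/2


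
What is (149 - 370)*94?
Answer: -20774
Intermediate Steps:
(149 - 370)*94 = -221*94 = -20774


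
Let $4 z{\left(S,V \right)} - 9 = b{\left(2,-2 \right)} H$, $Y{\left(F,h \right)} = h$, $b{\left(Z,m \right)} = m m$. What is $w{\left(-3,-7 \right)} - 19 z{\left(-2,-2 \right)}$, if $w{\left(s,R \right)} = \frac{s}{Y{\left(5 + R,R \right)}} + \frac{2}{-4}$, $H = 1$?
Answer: $- \frac{1731}{28} \approx -61.821$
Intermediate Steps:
$b{\left(Z,m \right)} = m^{2}$
$z{\left(S,V \right)} = \frac{13}{4}$ ($z{\left(S,V \right)} = \frac{9}{4} + \frac{\left(-2\right)^{2} \cdot 1}{4} = \frac{9}{4} + \frac{4 \cdot 1}{4} = \frac{9}{4} + \frac{1}{4} \cdot 4 = \frac{9}{4} + 1 = \frac{13}{4}$)
$w{\left(s,R \right)} = - \frac{1}{2} + \frac{s}{R}$ ($w{\left(s,R \right)} = \frac{s}{R} + \frac{2}{-4} = \frac{s}{R} + 2 \left(- \frac{1}{4}\right) = \frac{s}{R} - \frac{1}{2} = - \frac{1}{2} + \frac{s}{R}$)
$w{\left(-3,-7 \right)} - 19 z{\left(-2,-2 \right)} = \frac{-3 - - \frac{7}{2}}{-7} - \frac{247}{4} = - \frac{-3 + \frac{7}{2}}{7} - \frac{247}{4} = \left(- \frac{1}{7}\right) \frac{1}{2} - \frac{247}{4} = - \frac{1}{14} - \frac{247}{4} = - \frac{1731}{28}$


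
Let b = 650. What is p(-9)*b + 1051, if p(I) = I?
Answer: -4799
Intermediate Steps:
p(-9)*b + 1051 = -9*650 + 1051 = -5850 + 1051 = -4799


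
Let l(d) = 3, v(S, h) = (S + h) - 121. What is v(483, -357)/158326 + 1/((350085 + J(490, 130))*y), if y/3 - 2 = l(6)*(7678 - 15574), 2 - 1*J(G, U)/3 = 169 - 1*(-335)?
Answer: 4423088378/140058157157919 ≈ 3.1580e-5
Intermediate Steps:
J(G, U) = -1506 (J(G, U) = 6 - 3*(169 - 1*(-335)) = 6 - 3*(169 + 335) = 6 - 3*504 = 6 - 1512 = -1506)
v(S, h) = -121 + S + h
y = -71058 (y = 6 + 3*(3*(7678 - 15574)) = 6 + 3*(3*(-7896)) = 6 + 3*(-23688) = 6 - 71064 = -71058)
v(483, -357)/158326 + 1/((350085 + J(490, 130))*y) = (-121 + 483 - 357)/158326 + 1/((350085 - 1506)*(-71058)) = 5*(1/158326) - 1/71058/348579 = 5/158326 + (1/348579)*(-1/71058) = 5/158326 - 1/24769326582 = 4423088378/140058157157919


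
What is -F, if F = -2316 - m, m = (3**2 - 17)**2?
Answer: 2380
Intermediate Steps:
m = 64 (m = (9 - 17)**2 = (-8)**2 = 64)
F = -2380 (F = -2316 - 1*64 = -2316 - 64 = -2380)
-F = -1*(-2380) = 2380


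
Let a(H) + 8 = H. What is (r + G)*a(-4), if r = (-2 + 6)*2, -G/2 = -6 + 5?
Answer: -120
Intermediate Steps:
G = 2 (G = -2*(-6 + 5) = -2*(-1) = 2)
a(H) = -8 + H
r = 8 (r = 4*2 = 8)
(r + G)*a(-4) = (8 + 2)*(-8 - 4) = 10*(-12) = -120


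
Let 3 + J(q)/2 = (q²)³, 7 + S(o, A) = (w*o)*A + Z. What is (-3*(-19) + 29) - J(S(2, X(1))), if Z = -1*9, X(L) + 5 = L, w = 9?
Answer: -928808173476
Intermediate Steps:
X(L) = -5 + L
Z = -9
S(o, A) = -16 + 9*A*o (S(o, A) = -7 + ((9*o)*A - 9) = -7 + (9*A*o - 9) = -7 + (-9 + 9*A*o) = -16 + 9*A*o)
J(q) = -6 + 2*q⁶ (J(q) = -6 + 2*(q²)³ = -6 + 2*q⁶)
(-3*(-19) + 29) - J(S(2, X(1))) = (-3*(-19) + 29) - (-6 + 2*(-16 + 9*(-5 + 1)*2)⁶) = (57 + 29) - (-6 + 2*(-16 + 9*(-4)*2)⁶) = 86 - (-6 + 2*(-16 - 72)⁶) = 86 - (-6 + 2*(-88)⁶) = 86 - (-6 + 2*464404086784) = 86 - (-6 + 928808173568) = 86 - 1*928808173562 = 86 - 928808173562 = -928808173476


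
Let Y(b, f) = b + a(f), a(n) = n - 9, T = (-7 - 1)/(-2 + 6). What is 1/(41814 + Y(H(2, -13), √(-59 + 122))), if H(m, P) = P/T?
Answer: 167246/6992805877 - 12*√7/6992805877 ≈ 2.3912e-5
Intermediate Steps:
T = -2 (T = -8/4 = -8*¼ = -2)
H(m, P) = -P/2 (H(m, P) = P/(-2) = P*(-½) = -P/2)
a(n) = -9 + n
Y(b, f) = -9 + b + f (Y(b, f) = b + (-9 + f) = -9 + b + f)
1/(41814 + Y(H(2, -13), √(-59 + 122))) = 1/(41814 + (-9 - ½*(-13) + √(-59 + 122))) = 1/(41814 + (-9 + 13/2 + √63)) = 1/(41814 + (-9 + 13/2 + 3*√7)) = 1/(41814 + (-5/2 + 3*√7)) = 1/(83623/2 + 3*√7)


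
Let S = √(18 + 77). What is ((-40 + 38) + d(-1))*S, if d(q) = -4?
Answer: -6*√95 ≈ -58.481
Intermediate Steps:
S = √95 ≈ 9.7468
((-40 + 38) + d(-1))*S = ((-40 + 38) - 4)*√95 = (-2 - 4)*√95 = -6*√95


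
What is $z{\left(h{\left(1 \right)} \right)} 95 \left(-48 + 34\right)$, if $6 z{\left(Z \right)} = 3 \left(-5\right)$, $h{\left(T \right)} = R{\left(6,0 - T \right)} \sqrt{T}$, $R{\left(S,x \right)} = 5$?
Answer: $3325$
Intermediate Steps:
$h{\left(T \right)} = 5 \sqrt{T}$
$z{\left(Z \right)} = - \frac{5}{2}$ ($z{\left(Z \right)} = \frac{3 \left(-5\right)}{6} = \frac{1}{6} \left(-15\right) = - \frac{5}{2}$)
$z{\left(h{\left(1 \right)} \right)} 95 \left(-48 + 34\right) = \left(- \frac{5}{2}\right) 95 \left(-48 + 34\right) = \left(- \frac{475}{2}\right) \left(-14\right) = 3325$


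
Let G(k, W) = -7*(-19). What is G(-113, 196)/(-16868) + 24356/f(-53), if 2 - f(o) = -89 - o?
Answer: 205415977/320492 ≈ 640.94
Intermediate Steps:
G(k, W) = 133
f(o) = 91 + o (f(o) = 2 - (-89 - o) = 2 + (89 + o) = 91 + o)
G(-113, 196)/(-16868) + 24356/f(-53) = 133/(-16868) + 24356/(91 - 53) = 133*(-1/16868) + 24356/38 = -133/16868 + 24356*(1/38) = -133/16868 + 12178/19 = 205415977/320492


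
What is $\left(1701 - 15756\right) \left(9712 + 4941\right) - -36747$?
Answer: $-205911168$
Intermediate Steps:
$\left(1701 - 15756\right) \left(9712 + 4941\right) - -36747 = \left(-14055\right) 14653 + 36747 = -205947915 + 36747 = -205911168$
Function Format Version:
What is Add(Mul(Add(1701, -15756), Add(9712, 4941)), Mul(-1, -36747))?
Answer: -205911168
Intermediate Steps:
Add(Mul(Add(1701, -15756), Add(9712, 4941)), Mul(-1, -36747)) = Add(Mul(-14055, 14653), 36747) = Add(-205947915, 36747) = -205911168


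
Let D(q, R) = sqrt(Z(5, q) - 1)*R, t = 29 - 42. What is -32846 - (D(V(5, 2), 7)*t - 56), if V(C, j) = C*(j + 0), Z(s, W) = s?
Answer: -32608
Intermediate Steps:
t = -13
V(C, j) = C*j
D(q, R) = 2*R (D(q, R) = sqrt(5 - 1)*R = sqrt(4)*R = 2*R)
-32846 - (D(V(5, 2), 7)*t - 56) = -32846 - ((2*7)*(-13) - 56) = -32846 - (14*(-13) - 56) = -32846 - (-182 - 56) = -32846 - 1*(-238) = -32846 + 238 = -32608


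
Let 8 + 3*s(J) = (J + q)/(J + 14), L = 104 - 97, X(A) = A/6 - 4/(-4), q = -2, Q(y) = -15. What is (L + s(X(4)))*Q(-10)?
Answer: -3050/47 ≈ -64.894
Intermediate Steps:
X(A) = 1 + A/6 (X(A) = A*(⅙) - 4*(-¼) = A/6 + 1 = 1 + A/6)
L = 7
s(J) = -8/3 + (-2 + J)/(3*(14 + J)) (s(J) = -8/3 + ((J - 2)/(J + 14))/3 = -8/3 + ((-2 + J)/(14 + J))/3 = -8/3 + (-2 + J)/(3*(14 + J)))
(L + s(X(4)))*Q(-10) = (7 + (-114 - 7*(1 + (⅙)*4))/(3*(14 + (1 + (⅙)*4))))*(-15) = (7 + (-114 - 7*(1 + ⅔))/(3*(14 + (1 + ⅔))))*(-15) = (7 + (-114 - 7*5/3)/(3*(14 + 5/3)))*(-15) = (7 + (-114 - 35/3)/(3*(47/3)))*(-15) = (7 + (⅓)*(3/47)*(-377/3))*(-15) = (7 - 377/141)*(-15) = (610/141)*(-15) = -3050/47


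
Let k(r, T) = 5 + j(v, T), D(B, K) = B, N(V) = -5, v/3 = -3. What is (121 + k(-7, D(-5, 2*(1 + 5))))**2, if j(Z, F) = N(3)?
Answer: 14641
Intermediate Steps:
v = -9 (v = 3*(-3) = -9)
j(Z, F) = -5
k(r, T) = 0 (k(r, T) = 5 - 5 = 0)
(121 + k(-7, D(-5, 2*(1 + 5))))**2 = (121 + 0)**2 = 121**2 = 14641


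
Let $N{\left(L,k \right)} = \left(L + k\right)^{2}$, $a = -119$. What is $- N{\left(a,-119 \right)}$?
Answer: $-56644$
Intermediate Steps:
$- N{\left(a,-119 \right)} = - \left(-119 - 119\right)^{2} = - \left(-238\right)^{2} = \left(-1\right) 56644 = -56644$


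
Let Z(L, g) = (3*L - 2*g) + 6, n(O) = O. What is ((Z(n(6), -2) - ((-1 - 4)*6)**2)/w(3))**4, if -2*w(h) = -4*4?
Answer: 141158161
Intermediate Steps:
Z(L, g) = 6 - 2*g + 3*L (Z(L, g) = (-2*g + 3*L) + 6 = 6 - 2*g + 3*L)
w(h) = 8 (w(h) = -(-2)*4 = -1/2*(-16) = 8)
((Z(n(6), -2) - ((-1 - 4)*6)**2)/w(3))**4 = (((6 - 2*(-2) + 3*6) - ((-1 - 4)*6)**2)/8)**4 = (((6 + 4 + 18) - (-5*6)**2)*(1/8))**4 = ((28 - 1*(-30)**2)*(1/8))**4 = ((28 - 1*900)*(1/8))**4 = ((28 - 900)*(1/8))**4 = (-872*1/8)**4 = (-109)**4 = 141158161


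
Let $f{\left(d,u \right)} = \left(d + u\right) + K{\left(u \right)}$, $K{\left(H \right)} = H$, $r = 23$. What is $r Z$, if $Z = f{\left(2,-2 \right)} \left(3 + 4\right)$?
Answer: $-322$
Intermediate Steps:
$f{\left(d,u \right)} = d + 2 u$ ($f{\left(d,u \right)} = \left(d + u\right) + u = d + 2 u$)
$Z = -14$ ($Z = \left(2 + 2 \left(-2\right)\right) \left(3 + 4\right) = \left(2 - 4\right) 7 = \left(-2\right) 7 = -14$)
$r Z = 23 \left(-14\right) = -322$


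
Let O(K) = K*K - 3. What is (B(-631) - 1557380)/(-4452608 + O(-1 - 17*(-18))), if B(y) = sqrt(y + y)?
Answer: 70790/198163 - I*sqrt(1262)/4359586 ≈ 0.35723 - 8.1486e-6*I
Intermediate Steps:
B(y) = sqrt(2)*sqrt(y) (B(y) = sqrt(2*y) = sqrt(2)*sqrt(y))
O(K) = -3 + K**2 (O(K) = K**2 - 3 = -3 + K**2)
(B(-631) - 1557380)/(-4452608 + O(-1 - 17*(-18))) = (sqrt(2)*sqrt(-631) - 1557380)/(-4452608 + (-3 + (-1 - 17*(-18))**2)) = (sqrt(2)*(I*sqrt(631)) - 1557380)/(-4452608 + (-3 + (-1 + 306)**2)) = (I*sqrt(1262) - 1557380)/(-4452608 + (-3 + 305**2)) = (-1557380 + I*sqrt(1262))/(-4452608 + (-3 + 93025)) = (-1557380 + I*sqrt(1262))/(-4452608 + 93022) = (-1557380 + I*sqrt(1262))/(-4359586) = (-1557380 + I*sqrt(1262))*(-1/4359586) = 70790/198163 - I*sqrt(1262)/4359586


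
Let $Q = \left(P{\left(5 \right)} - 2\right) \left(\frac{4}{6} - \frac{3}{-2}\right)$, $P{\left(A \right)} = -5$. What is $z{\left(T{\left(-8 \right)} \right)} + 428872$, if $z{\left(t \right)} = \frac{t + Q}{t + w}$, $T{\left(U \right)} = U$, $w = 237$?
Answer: $\frac{589269989}{1374} \approx 4.2887 \cdot 10^{5}$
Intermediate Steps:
$Q = - \frac{91}{6}$ ($Q = \left(-5 - 2\right) \left(\frac{4}{6} - \frac{3}{-2}\right) = - 7 \left(4 \cdot \frac{1}{6} - - \frac{3}{2}\right) = - 7 \left(\frac{2}{3} + \frac{3}{2}\right) = \left(-7\right) \frac{13}{6} = - \frac{91}{6} \approx -15.167$)
$z{\left(t \right)} = \frac{- \frac{91}{6} + t}{237 + t}$ ($z{\left(t \right)} = \frac{t - \frac{91}{6}}{t + 237} = \frac{- \frac{91}{6} + t}{237 + t}$)
$z{\left(T{\left(-8 \right)} \right)} + 428872 = \frac{- \frac{91}{6} - 8}{237 - 8} + 428872 = \frac{1}{229} \left(- \frac{139}{6}\right) + 428872 = - \frac{139}{1374} + 428872 = \frac{589269989}{1374}$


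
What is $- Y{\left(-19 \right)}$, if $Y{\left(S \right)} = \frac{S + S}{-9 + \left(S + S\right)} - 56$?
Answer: $\frac{2594}{47} \approx 55.191$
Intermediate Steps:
$Y{\left(S \right)} = -56 + \frac{2 S}{-9 + 2 S}$ ($Y{\left(S \right)} = \frac{2 S}{-9 + 2 S} - 56 = -56 + \frac{2 S}{-9 + 2 S}$)
$- Y{\left(-19 \right)} = - \frac{2 \left(252 - -1045\right)}{-9 + 2 \left(-19\right)} = - \frac{2 \left(252 + 1045\right)}{-9 - 38} = - \frac{2 \cdot 1297}{-47} = - \frac{2 \left(-1\right) 1297}{47} = \left(-1\right) \left(- \frac{2594}{47}\right) = \frac{2594}{47}$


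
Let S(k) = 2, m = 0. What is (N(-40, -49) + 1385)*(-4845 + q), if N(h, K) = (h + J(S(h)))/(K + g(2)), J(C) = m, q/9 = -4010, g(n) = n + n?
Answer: -170194085/3 ≈ -5.6731e+7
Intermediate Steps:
g(n) = 2*n
q = -36090 (q = 9*(-4010) = -36090)
J(C) = 0
N(h, K) = h/(4 + K) (N(h, K) = (h + 0)/(K + 2*2) = h/(K + 4) = h/(4 + K))
(N(-40, -49) + 1385)*(-4845 + q) = (-40/(4 - 49) + 1385)*(-4845 - 36090) = (-40/(-45) + 1385)*(-40935) = (-40*(-1/45) + 1385)*(-40935) = (8/9 + 1385)*(-40935) = (12473/9)*(-40935) = -170194085/3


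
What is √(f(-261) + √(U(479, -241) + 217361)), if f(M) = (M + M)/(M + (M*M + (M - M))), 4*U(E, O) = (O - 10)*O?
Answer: √(-130 + 8450*√929935)/130 ≈ 21.958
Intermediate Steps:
U(E, O) = O*(-10 + O)/4 (U(E, O) = ((O - 10)*O)/4 = ((-10 + O)*O)/4 = (O*(-10 + O))/4 = O*(-10 + O)/4)
f(M) = 2*M/(M + M²) (f(M) = (2*M)/(M + (M² + 0)) = (2*M)/(M + M²) = 2*M/(M + M²))
√(f(-261) + √(U(479, -241) + 217361)) = √(2/(1 - 261) + √((¼)*(-241)*(-10 - 241) + 217361)) = √(2/(-260) + √((¼)*(-241)*(-251) + 217361)) = √(2*(-1/260) + √(60491/4 + 217361)) = √(-1/130 + √(929935/4)) = √(-1/130 + √929935/2)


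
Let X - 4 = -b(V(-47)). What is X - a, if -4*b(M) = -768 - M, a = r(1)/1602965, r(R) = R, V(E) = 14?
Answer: -613935597/3205930 ≈ -191.50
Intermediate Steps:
a = 1/1602965 ≈ 6.2384e-7
b(M) = 192 + M/4 (b(M) = -(-768 - M)/4 = 192 + M/4)
X = -383/2 (X = 4 - (192 + (¼)*14) = 4 - (192 + 7/2) = 4 - 1*391/2 = 4 - 391/2 = -383/2 ≈ -191.50)
X - a = -383/2 - 1*1/1602965 = -383/2 - 1/1602965 = -613935597/3205930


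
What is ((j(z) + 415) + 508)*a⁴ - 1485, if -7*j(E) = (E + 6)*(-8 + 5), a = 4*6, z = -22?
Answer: 2127669093/7 ≈ 3.0395e+8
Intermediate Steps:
a = 24
j(E) = 18/7 + 3*E/7 (j(E) = -(E + 6)*(-8 + 5)/7 = -(6 + E)*(-3)/7 = -(-18 - 3*E)/7 = 18/7 + 3*E/7)
((j(z) + 415) + 508)*a⁴ - 1485 = (((18/7 + (3/7)*(-22)) + 415) + 508)*24⁴ - 1485 = (((18/7 - 66/7) + 415) + 508)*331776 - 1485 = ((-48/7 + 415) + 508)*331776 - 1485 = (2857/7 + 508)*331776 - 1485 = (6413/7)*331776 - 1485 = 2127679488/7 - 1485 = 2127669093/7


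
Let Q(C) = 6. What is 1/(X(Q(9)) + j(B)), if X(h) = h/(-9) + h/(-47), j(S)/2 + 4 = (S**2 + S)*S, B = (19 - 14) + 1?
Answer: 141/69824 ≈ 0.0020194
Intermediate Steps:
B = 6 (B = 5 + 1 = 6)
j(S) = -8 + 2*S*(S + S**2) (j(S) = -8 + 2*((S**2 + S)*S) = -8 + 2*((S + S**2)*S) = -8 + 2*(S*(S + S**2)) = -8 + 2*S*(S + S**2))
X(h) = -56*h/423 (X(h) = h*(-1/9) + h*(-1/47) = -h/9 - h/47 = -56*h/423)
1/(X(Q(9)) + j(B)) = 1/(-56/423*6 + (-8 + 2*6**2 + 2*6**3)) = 1/(-112/141 + (-8 + 2*36 + 2*216)) = 1/(-112/141 + (-8 + 72 + 432)) = 1/(-112/141 + 496) = 1/(69824/141) = 141/69824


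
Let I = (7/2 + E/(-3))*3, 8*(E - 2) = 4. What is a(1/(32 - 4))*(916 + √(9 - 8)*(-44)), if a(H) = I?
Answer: 6976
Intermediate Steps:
E = 5/2 (E = 2 + (⅛)*4 = 2 + ½ = 5/2 ≈ 2.5000)
I = 8 (I = (7/2 + (5/2)/(-3))*3 = (7*(½) + (5/2)*(-⅓))*3 = (7/2 - ⅚)*3 = (8/3)*3 = 8)
a(H) = 8
a(1/(32 - 4))*(916 + √(9 - 8)*(-44)) = 8*(916 + √(9 - 8)*(-44)) = 8*(916 + √1*(-44)) = 8*(916 + 1*(-44)) = 8*(916 - 44) = 8*872 = 6976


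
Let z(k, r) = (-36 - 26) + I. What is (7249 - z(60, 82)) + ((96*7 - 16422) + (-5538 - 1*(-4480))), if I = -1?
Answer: -9496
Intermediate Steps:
z(k, r) = -63 (z(k, r) = (-36 - 26) - 1 = -62 - 1 = -63)
(7249 - z(60, 82)) + ((96*7 - 16422) + (-5538 - 1*(-4480))) = (7249 - 1*(-63)) + ((96*7 - 16422) + (-5538 - 1*(-4480))) = (7249 + 63) + ((672 - 16422) + (-5538 + 4480)) = 7312 + (-15750 - 1058) = 7312 - 16808 = -9496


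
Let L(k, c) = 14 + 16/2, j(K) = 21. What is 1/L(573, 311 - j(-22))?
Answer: 1/22 ≈ 0.045455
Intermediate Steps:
L(k, c) = 22 (L(k, c) = 14 + 16*(1/2) = 14 + 8 = 22)
1/L(573, 311 - j(-22)) = 1/22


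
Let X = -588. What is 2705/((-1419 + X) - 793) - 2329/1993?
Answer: -2382453/1116080 ≈ -2.1347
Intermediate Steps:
2705/((-1419 + X) - 793) - 2329/1993 = 2705/((-1419 - 588) - 793) - 2329/1993 = 2705/(-2007 - 793) - 2329*1/1993 = 2705/(-2800) - 2329/1993 = 2705*(-1/2800) - 2329/1993 = -541/560 - 2329/1993 = -2382453/1116080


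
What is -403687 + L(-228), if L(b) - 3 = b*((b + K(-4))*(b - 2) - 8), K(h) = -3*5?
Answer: -13144780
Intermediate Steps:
K(h) = -15
L(b) = 3 + b*(-8 + (-15 + b)*(-2 + b)) (L(b) = 3 + b*((b - 15)*(b - 2) - 8) = 3 + b*((-15 + b)*(-2 + b) - 8) = 3 + b*(-8 + (-15 + b)*(-2 + b)))
-403687 + L(-228) = -403687 + (3 + (-228)**3 - 17*(-228)**2 + 22*(-228)) = -403687 + (3 - 11852352 - 17*51984 - 5016) = -403687 + (3 - 11852352 - 883728 - 5016) = -403687 - 12741093 = -13144780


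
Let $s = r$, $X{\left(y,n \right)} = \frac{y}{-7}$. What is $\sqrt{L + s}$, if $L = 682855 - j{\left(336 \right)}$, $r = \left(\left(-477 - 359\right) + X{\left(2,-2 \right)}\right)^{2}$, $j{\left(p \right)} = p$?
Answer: $\frac{\sqrt{67712747}}{7} \approx 1175.5$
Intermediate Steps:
$X{\left(y,n \right)} = - \frac{y}{7}$ ($X{\left(y,n \right)} = y \left(- \frac{1}{7}\right) = - \frac{y}{7}$)
$r = \frac{34269316}{49}$ ($r = \left(\left(-477 - 359\right) - \frac{2}{7}\right)^{2} = \left(-836 - \frac{2}{7}\right)^{2} = \left(- \frac{5854}{7}\right)^{2} = \frac{34269316}{49} \approx 6.9937 \cdot 10^{5}$)
$s = \frac{34269316}{49} \approx 6.9937 \cdot 10^{5}$
$L = 682519$ ($L = 682855 - 336 = 682519$)
$\sqrt{L + s} = \sqrt{682519 + \frac{34269316}{49}} = \sqrt{\frac{67712747}{49}} = \frac{\sqrt{67712747}}{7}$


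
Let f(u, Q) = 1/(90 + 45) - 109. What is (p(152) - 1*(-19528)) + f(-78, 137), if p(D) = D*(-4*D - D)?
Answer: -12973634/135 ≈ -96101.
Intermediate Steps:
p(D) = -5*D**2 (p(D) = D*(-5*D) = -5*D**2)
f(u, Q) = -14714/135 (f(u, Q) = 1/135 - 109 = -14714/135)
(p(152) - 1*(-19528)) + f(-78, 137) = (-5*152**2 - 1*(-19528)) - 14714/135 = (-5*23104 + 19528) - 14714/135 = (-115520 + 19528) - 14714/135 = -95992 - 14714/135 = -12973634/135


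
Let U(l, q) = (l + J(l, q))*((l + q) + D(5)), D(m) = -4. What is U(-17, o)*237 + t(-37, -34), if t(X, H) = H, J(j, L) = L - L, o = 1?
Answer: 80546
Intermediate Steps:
J(j, L) = 0
U(l, q) = l*(-4 + l + q) (U(l, q) = (l + 0)*((l + q) - 4) = l*(-4 + l + q))
U(-17, o)*237 + t(-37, -34) = -17*(-4 - 17 + 1)*237 - 34 = -17*(-20)*237 - 34 = 340*237 - 34 = 80580 - 34 = 80546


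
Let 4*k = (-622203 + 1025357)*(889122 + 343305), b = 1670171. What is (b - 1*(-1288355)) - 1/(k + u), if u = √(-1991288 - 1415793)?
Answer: 182591162539656205937834044832/61716936927259117017965 + 4*I*√3407081/61716936927259117017965 ≈ 2.9585e+6 + 1.1963e-19*I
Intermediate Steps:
k = 248428937379/2 (k = ((-622203 + 1025357)*(889122 + 343305))/4 = (403154*1232427)/4 = (¼)*496857874758 = 248428937379/2 ≈ 1.2421e+11)
u = I*√3407081 (u = √(-3407081) = I*√3407081 ≈ 1845.8*I)
(b - 1*(-1288355)) - 1/(k + u) = (1670171 - 1*(-1288355)) - 1/(248428937379/2 + I*√3407081) = (1670171 + 1288355) - 1/(248428937379/2 + I*√3407081) = 2958526 - 1/(248428937379/2 + I*√3407081)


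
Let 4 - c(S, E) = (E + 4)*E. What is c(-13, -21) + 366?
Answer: 13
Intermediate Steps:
c(S, E) = 4 - E*(4 + E) (c(S, E) = 4 - (E + 4)*E = 4 - (4 + E)*E = 4 - E*(4 + E))
c(-13, -21) + 366 = (4 - 1*(-21)² - 4*(-21)) + 366 = (4 - 1*441 + 84) + 366 = (4 - 441 + 84) + 366 = -353 + 366 = 13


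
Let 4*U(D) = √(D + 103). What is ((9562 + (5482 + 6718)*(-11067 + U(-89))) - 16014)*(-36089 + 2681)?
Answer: 4510876847616 - 101894400*√14 ≈ 4.5105e+12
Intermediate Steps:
U(D) = √(103 + D)/4 (U(D) = √(D + 103)/4 = √(103 + D)/4)
((9562 + (5482 + 6718)*(-11067 + U(-89))) - 16014)*(-36089 + 2681) = ((9562 + (5482 + 6718)*(-11067 + √(103 - 89)/4)) - 16014)*(-36089 + 2681) = ((9562 + 12200*(-11067 + √14/4)) - 16014)*(-33408) = ((9562 + (-135017400 + 3050*√14)) - 16014)*(-33408) = ((-135007838 + 3050*√14) - 16014)*(-33408) = (-135023852 + 3050*√14)*(-33408) = 4510876847616 - 101894400*√14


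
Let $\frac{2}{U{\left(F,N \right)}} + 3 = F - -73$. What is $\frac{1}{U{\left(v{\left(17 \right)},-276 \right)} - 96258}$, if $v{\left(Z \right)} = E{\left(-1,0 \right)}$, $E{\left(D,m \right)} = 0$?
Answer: $- \frac{35}{3369029} \approx -1.0389 \cdot 10^{-5}$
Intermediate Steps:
$v{\left(Z \right)} = 0$
$U{\left(F,N \right)} = \frac{2}{70 + F}$ ($U{\left(F,N \right)} = \frac{2}{-3 + \left(F - -73\right)} = \frac{2}{-3 + \left(F + 73\right)} = \frac{2}{-3 + \left(73 + F\right)} = \frac{2}{70 + F}$)
$\frac{1}{U{\left(v{\left(17 \right)},-276 \right)} - 96258} = \frac{1}{\frac{2}{70 + 0} - 96258} = \frac{1}{\frac{2}{70} - 96258} = \frac{1}{2 \cdot \frac{1}{70} - 96258} = \frac{1}{\frac{1}{35} - 96258} = \frac{1}{- \frac{3369029}{35}} = - \frac{35}{3369029}$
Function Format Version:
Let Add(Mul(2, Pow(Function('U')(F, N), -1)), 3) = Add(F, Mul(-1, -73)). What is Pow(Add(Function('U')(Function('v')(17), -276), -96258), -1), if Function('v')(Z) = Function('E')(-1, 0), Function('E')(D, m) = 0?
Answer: Rational(-35, 3369029) ≈ -1.0389e-5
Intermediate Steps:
Function('v')(Z) = 0
Function('U')(F, N) = Mul(2, Pow(Add(70, F), -1)) (Function('U')(F, N) = Mul(2, Pow(Add(-3, Add(F, Mul(-1, -73))), -1)) = Mul(2, Pow(Add(-3, Add(F, 73)), -1)) = Mul(2, Pow(Add(-3, Add(73, F)), -1)) = Mul(2, Pow(Add(70, F), -1)))
Pow(Add(Function('U')(Function('v')(17), -276), -96258), -1) = Pow(Add(Mul(2, Pow(Add(70, 0), -1)), -96258), -1) = Pow(Add(Mul(2, Pow(70, -1)), -96258), -1) = Pow(Add(Mul(2, Rational(1, 70)), -96258), -1) = Pow(Add(Rational(1, 35), -96258), -1) = Pow(Rational(-3369029, 35), -1) = Rational(-35, 3369029)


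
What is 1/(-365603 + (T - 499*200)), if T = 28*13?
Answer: -1/465039 ≈ -2.1504e-6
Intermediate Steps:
T = 364
1/(-365603 + (T - 499*200)) = 1/(-365603 + (364 - 499*200)) = 1/(-365603 + (364 - 99800)) = 1/(-365603 - 99436) = 1/(-465039) = -1/465039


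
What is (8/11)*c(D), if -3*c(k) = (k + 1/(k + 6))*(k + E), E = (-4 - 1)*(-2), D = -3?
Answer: 448/99 ≈ 4.5253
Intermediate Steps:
E = 10 (E = -5*(-2) = 10)
c(k) = -(10 + k)*(k + 1/(6 + k))/3 (c(k) = -(k + 1/(k + 6))*(k + 10)/3 = -(k + 1/(6 + k))*(10 + k)/3 = -(10 + k)*(k + 1/(6 + k))/3)
(8/11)*c(D) = (8/11)*((-10 - 1*(-3)³ - 61*(-3) - 16*(-3)²)/(3*(6 - 3))) = (8*(1/11))*((⅓)*(-10 - 1*(-27) + 183 - 16*9)/3) = 8*((⅓)*(⅓)*(-10 + 27 + 183 - 144))/11 = 8*((⅓)*(⅓)*56)/11 = (8/11)*(56/9) = 448/99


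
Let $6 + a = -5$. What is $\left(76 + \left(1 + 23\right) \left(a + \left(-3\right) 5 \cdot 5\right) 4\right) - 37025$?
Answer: $-45205$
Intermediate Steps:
$a = -11$ ($a = -6 - 5 = -11$)
$\left(76 + \left(1 + 23\right) \left(a + \left(-3\right) 5 \cdot 5\right) 4\right) - 37025 = \left(76 + \left(1 + 23\right) \left(-11 + \left(-3\right) 5 \cdot 5\right) 4\right) - 37025 = \left(76 + 24 \left(-11 - 75\right) 4\right) - 37025 = \left(76 + 24 \left(-86\right) 4\right) - 37025 = \left(76 - 8256\right) - 37025 = -8180 - 37025 = -45205$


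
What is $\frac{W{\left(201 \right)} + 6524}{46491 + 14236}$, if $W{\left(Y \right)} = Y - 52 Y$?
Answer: $- \frac{3727}{60727} \approx -0.061373$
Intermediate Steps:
$W{\left(Y \right)} = - 51 Y$
$\frac{W{\left(201 \right)} + 6524}{46491 + 14236} = \frac{\left(-51\right) 201 + 6524}{46491 + 14236} = \frac{-10251 + 6524}{60727} = \left(-3727\right) \frac{1}{60727} = - \frac{3727}{60727}$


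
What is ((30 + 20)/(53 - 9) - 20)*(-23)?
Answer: 9545/22 ≈ 433.86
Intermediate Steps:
((30 + 20)/(53 - 9) - 20)*(-23) = (50/44 - 20)*(-23) = (50*(1/44) - 20)*(-23) = (25/22 - 20)*(-23) = -415/22*(-23) = 9545/22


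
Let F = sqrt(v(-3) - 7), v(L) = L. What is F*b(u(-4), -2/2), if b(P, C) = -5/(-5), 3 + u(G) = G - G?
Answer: I*sqrt(10) ≈ 3.1623*I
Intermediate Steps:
u(G) = -3 (u(G) = -3 + (G - G) = -3 + 0 = -3)
b(P, C) = 1 (b(P, C) = -5*(-1/5) = 1)
F = I*sqrt(10) (F = sqrt(-3 - 7) = sqrt(-10) = I*sqrt(10) ≈ 3.1623*I)
F*b(u(-4), -2/2) = (I*sqrt(10))*1 = I*sqrt(10)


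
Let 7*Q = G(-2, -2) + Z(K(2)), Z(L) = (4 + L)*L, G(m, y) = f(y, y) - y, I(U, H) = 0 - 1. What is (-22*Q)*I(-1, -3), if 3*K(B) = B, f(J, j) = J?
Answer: 88/9 ≈ 9.7778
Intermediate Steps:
K(B) = B/3
I(U, H) = -1
G(m, y) = 0 (G(m, y) = y - y = 0)
Z(L) = L*(4 + L)
Q = 4/9 (Q = (0 + ((⅓)*2)*(4 + (⅓)*2))/7 = (0 + 2*(4 + ⅔)/3)/7 = (0 + (⅔)*(14/3))/7 = (0 + 28/9)/7 = (⅐)*(28/9) = 4/9 ≈ 0.44444)
(-22*Q)*I(-1, -3) = -22*4/9*(-1) = -88/9*(-1) = 88/9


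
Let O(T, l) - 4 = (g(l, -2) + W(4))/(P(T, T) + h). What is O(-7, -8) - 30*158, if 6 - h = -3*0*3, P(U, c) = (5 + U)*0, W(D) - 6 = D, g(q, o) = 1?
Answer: -28405/6 ≈ -4734.2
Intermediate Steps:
W(D) = 6 + D
P(U, c) = 0
h = 6 (h = 6 - (-3*0)*3 = 6 - 0*3 = 6 - 1*0 = 6 + 0 = 6)
O(T, l) = 35/6 (O(T, l) = 4 + (1 + (6 + 4))/(0 + 6) = 4 + (1 + 10)/6 = 4 + 11*(⅙) = 4 + 11/6 = 35/6)
O(-7, -8) - 30*158 = 35/6 - 30*158 = 35/6 - 4740 = -28405/6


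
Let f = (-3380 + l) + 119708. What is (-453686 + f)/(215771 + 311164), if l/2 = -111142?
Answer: -559642/526935 ≈ -1.0621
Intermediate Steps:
l = -222284 (l = 2*(-111142) = -222284)
f = -105956 (f = (-3380 - 222284) + 119708 = -225664 + 119708 = -105956)
(-453686 + f)/(215771 + 311164) = (-453686 - 105956)/(215771 + 311164) = -559642/526935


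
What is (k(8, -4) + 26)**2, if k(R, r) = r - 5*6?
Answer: 64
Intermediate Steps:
k(R, r) = -30 + r (k(R, r) = r - 30 = -30 + r)
(k(8, -4) + 26)**2 = ((-30 - 4) + 26)**2 = (-34 + 26)**2 = (-8)**2 = 64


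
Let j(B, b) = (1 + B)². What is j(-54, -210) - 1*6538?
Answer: -3729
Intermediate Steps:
j(-54, -210) - 1*6538 = (1 - 54)² - 1*6538 = (-53)² - 6538 = 2809 - 6538 = -3729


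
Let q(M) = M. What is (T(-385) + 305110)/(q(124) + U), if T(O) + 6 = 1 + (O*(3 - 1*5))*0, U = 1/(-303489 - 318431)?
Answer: 189750901600/77118079 ≈ 2460.5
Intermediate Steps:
U = -1/621920 (U = 1/(-621920) = -1/621920 ≈ -1.6079e-6)
T(O) = -5 (T(O) = -6 + (1 + (O*(3 - 1*5))*0) = -6 + (1 + (O*(3 - 5))*0) = -6 + (1 + (O*(-2))*0) = -6 + (1 - 2*O*0) = -6 + (1 + 0) = -6 + 1 = -5)
(T(-385) + 305110)/(q(124) + U) = (-5 + 305110)/(124 - 1/621920) = 305105/(77118079/621920) = 305105*(621920/77118079) = 189750901600/77118079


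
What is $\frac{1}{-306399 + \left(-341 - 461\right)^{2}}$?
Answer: $\frac{1}{336805} \approx 2.9691 \cdot 10^{-6}$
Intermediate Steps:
$\frac{1}{-306399 + \left(-341 - 461\right)^{2}} = \frac{1}{-306399 + \left(-802\right)^{2}} = \frac{1}{-306399 + 643204} = \frac{1}{336805}$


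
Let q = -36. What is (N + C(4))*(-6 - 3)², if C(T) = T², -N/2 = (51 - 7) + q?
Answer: 0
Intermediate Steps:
N = -16 (N = -2*((51 - 7) - 36) = -2*(44 - 36) = -2*8 = -16)
(N + C(4))*(-6 - 3)² = (-16 + 4²)*(-6 - 3)² = (-16 + 16)*(-9)² = 0*81 = 0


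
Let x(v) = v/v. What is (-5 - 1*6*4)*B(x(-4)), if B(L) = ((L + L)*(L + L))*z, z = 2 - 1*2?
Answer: 0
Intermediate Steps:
z = 0 (z = 2 - 2 = 0)
x(v) = 1
B(L) = 0 (B(L) = ((L + L)*(L + L))*0 = ((2*L)*(2*L))*0 = (4*L²)*0 = 0)
(-5 - 1*6*4)*B(x(-4)) = (-5 - 1*6*4)*0 = (-5 - 6*4)*0 = (-5 - 24)*0 = -29*0 = 0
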